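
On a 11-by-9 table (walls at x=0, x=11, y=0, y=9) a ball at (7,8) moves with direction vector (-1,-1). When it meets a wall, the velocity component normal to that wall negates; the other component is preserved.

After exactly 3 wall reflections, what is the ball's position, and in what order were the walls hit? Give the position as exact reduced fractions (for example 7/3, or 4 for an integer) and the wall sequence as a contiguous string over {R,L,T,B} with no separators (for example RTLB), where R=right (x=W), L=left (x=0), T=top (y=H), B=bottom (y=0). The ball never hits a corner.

Final position: (10,9)
Wall sequence: LBT

1. t=7 → L at (0,1); v=(1,-1)
2. t=1 → B at (1,0); v=(1,1)
3. t=9 → T at (10,9); v=(1,-1)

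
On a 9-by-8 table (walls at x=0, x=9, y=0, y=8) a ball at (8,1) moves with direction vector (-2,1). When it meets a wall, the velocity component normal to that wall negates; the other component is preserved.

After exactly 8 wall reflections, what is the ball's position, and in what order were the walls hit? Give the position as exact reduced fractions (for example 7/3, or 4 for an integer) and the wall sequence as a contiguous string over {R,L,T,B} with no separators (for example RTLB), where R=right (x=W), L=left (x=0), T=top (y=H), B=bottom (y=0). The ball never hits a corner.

Final position: (2,8)
Wall sequence: LTRLBRLT

1. t=4 → L at (0,5); v=(2,1)
2. t=3 → T at (6,8); v=(2,-1)
3. t=3/2 → R at (9,13/2); v=(-2,-1)
4. t=9/2 → L at (0,2); v=(2,-1)
5. t=2 → B at (4,0); v=(2,1)
6. t=5/2 → R at (9,5/2); v=(-2,1)
7. t=9/2 → L at (0,7); v=(2,1)
8. t=1 → T at (2,8); v=(2,-1)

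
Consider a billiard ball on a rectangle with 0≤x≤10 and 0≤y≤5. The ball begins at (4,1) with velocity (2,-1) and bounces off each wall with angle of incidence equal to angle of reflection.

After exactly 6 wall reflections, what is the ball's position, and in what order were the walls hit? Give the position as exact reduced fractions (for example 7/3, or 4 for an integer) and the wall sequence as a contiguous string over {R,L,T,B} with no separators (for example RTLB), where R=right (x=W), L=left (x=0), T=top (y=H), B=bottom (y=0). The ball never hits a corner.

Final position: (10,2)
Wall sequence: BRTLBR

1. t=1 → B at (6,0); v=(2,1)
2. t=2 → R at (10,2); v=(-2,1)
3. t=3 → T at (4,5); v=(-2,-1)
4. t=2 → L at (0,3); v=(2,-1)
5. t=3 → B at (6,0); v=(2,1)
6. t=2 → R at (10,2); v=(-2,1)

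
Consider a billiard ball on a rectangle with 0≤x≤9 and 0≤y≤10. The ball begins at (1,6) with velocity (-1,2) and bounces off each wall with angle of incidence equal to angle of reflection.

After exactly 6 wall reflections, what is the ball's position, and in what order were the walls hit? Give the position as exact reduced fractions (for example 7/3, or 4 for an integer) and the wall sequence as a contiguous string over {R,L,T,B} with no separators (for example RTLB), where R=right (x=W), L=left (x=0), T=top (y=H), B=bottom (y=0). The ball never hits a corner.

1. t=1 → L at (0,8); v=(1,2)
2. t=1 → T at (1,10); v=(1,-2)
3. t=5 → B at (6,0); v=(1,2)
4. t=3 → R at (9,6); v=(-1,2)
5. t=2 → T at (7,10); v=(-1,-2)
6. t=5 → B at (2,0); v=(-1,2)

Final position: (2,0)
Wall sequence: LTBRTB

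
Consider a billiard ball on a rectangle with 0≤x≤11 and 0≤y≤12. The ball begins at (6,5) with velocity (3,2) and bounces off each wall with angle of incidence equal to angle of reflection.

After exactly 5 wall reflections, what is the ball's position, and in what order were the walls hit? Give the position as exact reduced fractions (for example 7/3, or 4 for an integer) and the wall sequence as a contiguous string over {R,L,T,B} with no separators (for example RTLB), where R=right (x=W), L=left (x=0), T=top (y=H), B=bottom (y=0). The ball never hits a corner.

1. t=5/3 → R at (11,25/3); v=(-3,2)
2. t=11/6 → T at (11/2,12); v=(-3,-2)
3. t=11/6 → L at (0,25/3); v=(3,-2)
4. t=11/3 → R at (11,1); v=(-3,-2)
5. t=1/2 → B at (19/2,0); v=(-3,2)

Final position: (19/2,0)
Wall sequence: RTLRB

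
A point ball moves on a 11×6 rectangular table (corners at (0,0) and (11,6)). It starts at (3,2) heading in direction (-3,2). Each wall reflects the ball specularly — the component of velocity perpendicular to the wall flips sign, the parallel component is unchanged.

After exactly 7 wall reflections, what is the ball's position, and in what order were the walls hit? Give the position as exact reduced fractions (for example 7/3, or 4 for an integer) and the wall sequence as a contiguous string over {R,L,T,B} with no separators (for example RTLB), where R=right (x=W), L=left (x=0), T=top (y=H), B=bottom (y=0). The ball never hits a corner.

Final position: (8,0)
Wall sequence: LTRBTLB

1. t=1 → L at (0,4); v=(3,2)
2. t=1 → T at (3,6); v=(3,-2)
3. t=8/3 → R at (11,2/3); v=(-3,-2)
4. t=1/3 → B at (10,0); v=(-3,2)
5. t=3 → T at (1,6); v=(-3,-2)
6. t=1/3 → L at (0,16/3); v=(3,-2)
7. t=8/3 → B at (8,0); v=(3,2)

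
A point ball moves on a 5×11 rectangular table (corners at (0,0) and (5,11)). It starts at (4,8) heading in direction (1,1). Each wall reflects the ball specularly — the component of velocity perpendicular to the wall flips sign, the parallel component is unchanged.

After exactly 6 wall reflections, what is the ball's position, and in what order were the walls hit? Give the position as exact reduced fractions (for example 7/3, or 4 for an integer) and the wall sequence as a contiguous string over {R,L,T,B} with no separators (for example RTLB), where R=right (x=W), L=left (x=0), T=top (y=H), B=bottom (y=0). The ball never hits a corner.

1. t=1 → R at (5,9); v=(-1,1)
2. t=2 → T at (3,11); v=(-1,-1)
3. t=3 → L at (0,8); v=(1,-1)
4. t=5 → R at (5,3); v=(-1,-1)
5. t=3 → B at (2,0); v=(-1,1)
6. t=2 → L at (0,2); v=(1,1)

Final position: (0,2)
Wall sequence: RTLRBL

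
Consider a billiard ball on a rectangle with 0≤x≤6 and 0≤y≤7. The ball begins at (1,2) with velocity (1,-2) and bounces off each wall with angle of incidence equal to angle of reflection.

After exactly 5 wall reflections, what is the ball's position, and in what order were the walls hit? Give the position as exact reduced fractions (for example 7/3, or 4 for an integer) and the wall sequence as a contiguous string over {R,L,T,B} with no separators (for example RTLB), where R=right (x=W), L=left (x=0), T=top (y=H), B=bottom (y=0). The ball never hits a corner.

Final position: (0,6)
Wall sequence: BTRBL

1. t=1 → B at (2,0); v=(1,2)
2. t=7/2 → T at (11/2,7); v=(1,-2)
3. t=1/2 → R at (6,6); v=(-1,-2)
4. t=3 → B at (3,0); v=(-1,2)
5. t=3 → L at (0,6); v=(1,2)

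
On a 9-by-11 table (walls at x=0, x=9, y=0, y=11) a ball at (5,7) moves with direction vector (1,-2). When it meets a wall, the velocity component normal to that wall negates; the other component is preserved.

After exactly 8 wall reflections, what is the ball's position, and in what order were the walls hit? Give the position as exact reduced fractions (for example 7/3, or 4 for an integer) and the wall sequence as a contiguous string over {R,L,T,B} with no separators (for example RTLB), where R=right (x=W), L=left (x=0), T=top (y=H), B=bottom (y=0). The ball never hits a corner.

1. t=7/2 → B at (17/2,0); v=(1,2)
2. t=1/2 → R at (9,1); v=(-1,2)
3. t=5 → T at (4,11); v=(-1,-2)
4. t=4 → L at (0,3); v=(1,-2)
5. t=3/2 → B at (3/2,0); v=(1,2)
6. t=11/2 → T at (7,11); v=(1,-2)
7. t=2 → R at (9,7); v=(-1,-2)
8. t=7/2 → B at (11/2,0); v=(-1,2)

Final position: (11/2,0)
Wall sequence: BRTLBTRB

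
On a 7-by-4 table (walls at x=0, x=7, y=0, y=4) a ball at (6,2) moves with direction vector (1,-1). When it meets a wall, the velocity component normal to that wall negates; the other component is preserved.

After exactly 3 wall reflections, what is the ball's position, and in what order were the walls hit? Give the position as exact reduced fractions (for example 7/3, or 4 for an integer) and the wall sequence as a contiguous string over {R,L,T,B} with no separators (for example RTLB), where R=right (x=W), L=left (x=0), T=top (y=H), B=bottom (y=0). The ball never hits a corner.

Final position: (2,4)
Wall sequence: RBT

1. t=1 → R at (7,1); v=(-1,-1)
2. t=1 → B at (6,0); v=(-1,1)
3. t=4 → T at (2,4); v=(-1,-1)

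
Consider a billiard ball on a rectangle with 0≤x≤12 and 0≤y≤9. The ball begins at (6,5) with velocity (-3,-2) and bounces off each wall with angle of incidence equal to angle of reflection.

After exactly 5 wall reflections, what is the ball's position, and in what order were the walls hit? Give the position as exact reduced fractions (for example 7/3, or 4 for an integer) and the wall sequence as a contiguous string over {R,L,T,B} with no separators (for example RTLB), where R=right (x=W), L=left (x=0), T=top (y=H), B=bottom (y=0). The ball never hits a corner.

Final position: (0,3)
Wall sequence: LBRTL

1. t=2 → L at (0,1); v=(3,-2)
2. t=1/2 → B at (3/2,0); v=(3,2)
3. t=7/2 → R at (12,7); v=(-3,2)
4. t=1 → T at (9,9); v=(-3,-2)
5. t=3 → L at (0,3); v=(3,-2)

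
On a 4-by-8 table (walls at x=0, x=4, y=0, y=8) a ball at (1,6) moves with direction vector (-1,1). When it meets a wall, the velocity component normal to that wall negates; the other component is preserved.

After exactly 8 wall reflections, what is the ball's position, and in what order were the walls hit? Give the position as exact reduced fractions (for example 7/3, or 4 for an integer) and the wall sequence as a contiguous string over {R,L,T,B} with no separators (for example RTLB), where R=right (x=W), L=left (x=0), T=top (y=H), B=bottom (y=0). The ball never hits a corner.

1. t=1 → L at (0,7); v=(1,1)
2. t=1 → T at (1,8); v=(1,-1)
3. t=3 → R at (4,5); v=(-1,-1)
4. t=4 → L at (0,1); v=(1,-1)
5. t=1 → B at (1,0); v=(1,1)
6. t=3 → R at (4,3); v=(-1,1)
7. t=4 → L at (0,7); v=(1,1)
8. t=1 → T at (1,8); v=(1,-1)

Final position: (1,8)
Wall sequence: LTRLBRLT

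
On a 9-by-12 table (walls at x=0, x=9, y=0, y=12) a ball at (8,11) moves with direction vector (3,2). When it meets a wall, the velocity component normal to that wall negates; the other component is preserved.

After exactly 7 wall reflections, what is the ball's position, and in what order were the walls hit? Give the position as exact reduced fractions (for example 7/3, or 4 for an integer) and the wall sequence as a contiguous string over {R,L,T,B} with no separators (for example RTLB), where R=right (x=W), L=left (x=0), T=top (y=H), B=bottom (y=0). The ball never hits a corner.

Final position: (9,35/3)
Wall sequence: RTLRBLR

1. t=1/3 → R at (9,35/3); v=(-3,2)
2. t=1/6 → T at (17/2,12); v=(-3,-2)
3. t=17/6 → L at (0,19/3); v=(3,-2)
4. t=3 → R at (9,1/3); v=(-3,-2)
5. t=1/6 → B at (17/2,0); v=(-3,2)
6. t=17/6 → L at (0,17/3); v=(3,2)
7. t=3 → R at (9,35/3); v=(-3,2)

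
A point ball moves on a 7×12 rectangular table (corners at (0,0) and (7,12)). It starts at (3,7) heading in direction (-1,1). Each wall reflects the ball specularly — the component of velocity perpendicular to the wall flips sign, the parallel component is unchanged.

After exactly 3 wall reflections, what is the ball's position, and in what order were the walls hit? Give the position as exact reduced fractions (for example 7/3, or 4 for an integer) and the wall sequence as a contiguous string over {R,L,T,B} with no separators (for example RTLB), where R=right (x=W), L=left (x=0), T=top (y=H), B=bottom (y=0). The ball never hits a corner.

1. t=3 → L at (0,10); v=(1,1)
2. t=2 → T at (2,12); v=(1,-1)
3. t=5 → R at (7,7); v=(-1,-1)

Final position: (7,7)
Wall sequence: LTR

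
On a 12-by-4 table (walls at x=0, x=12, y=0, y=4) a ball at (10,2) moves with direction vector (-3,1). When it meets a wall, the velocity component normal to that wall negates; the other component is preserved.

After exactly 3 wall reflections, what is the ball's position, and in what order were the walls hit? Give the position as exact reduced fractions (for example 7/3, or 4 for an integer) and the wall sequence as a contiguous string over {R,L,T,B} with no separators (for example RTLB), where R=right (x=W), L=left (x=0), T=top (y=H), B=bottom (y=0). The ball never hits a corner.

1. t=2 → T at (4,4); v=(-3,-1)
2. t=4/3 → L at (0,8/3); v=(3,-1)
3. t=8/3 → B at (8,0); v=(3,1)

Final position: (8,0)
Wall sequence: TLB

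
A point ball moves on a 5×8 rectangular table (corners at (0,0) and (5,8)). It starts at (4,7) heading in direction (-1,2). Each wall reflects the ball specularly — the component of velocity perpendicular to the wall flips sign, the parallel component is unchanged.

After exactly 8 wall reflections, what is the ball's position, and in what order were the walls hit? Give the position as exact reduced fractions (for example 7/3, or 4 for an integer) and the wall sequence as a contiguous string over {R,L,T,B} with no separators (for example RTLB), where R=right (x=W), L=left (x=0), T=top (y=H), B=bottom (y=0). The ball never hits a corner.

1. t=1/2 → T at (7/2,8); v=(-1,-2)
2. t=7/2 → L at (0,1); v=(1,-2)
3. t=1/2 → B at (1/2,0); v=(1,2)
4. t=4 → T at (9/2,8); v=(1,-2)
5. t=1/2 → R at (5,7); v=(-1,-2)
6. t=7/2 → B at (3/2,0); v=(-1,2)
7. t=3/2 → L at (0,3); v=(1,2)
8. t=5/2 → T at (5/2,8); v=(1,-2)

Final position: (5/2,8)
Wall sequence: TLBTRBLT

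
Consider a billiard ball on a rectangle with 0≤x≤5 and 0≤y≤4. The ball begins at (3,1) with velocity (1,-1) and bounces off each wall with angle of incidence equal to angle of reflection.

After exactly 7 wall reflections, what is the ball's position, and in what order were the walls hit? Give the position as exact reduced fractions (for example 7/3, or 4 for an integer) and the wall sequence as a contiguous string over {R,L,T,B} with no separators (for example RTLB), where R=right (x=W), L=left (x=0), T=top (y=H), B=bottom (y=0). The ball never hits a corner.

Final position: (4,4)
Wall sequence: BRTLBRT

1. t=1 → B at (4,0); v=(1,1)
2. t=1 → R at (5,1); v=(-1,1)
3. t=3 → T at (2,4); v=(-1,-1)
4. t=2 → L at (0,2); v=(1,-1)
5. t=2 → B at (2,0); v=(1,1)
6. t=3 → R at (5,3); v=(-1,1)
7. t=1 → T at (4,4); v=(-1,-1)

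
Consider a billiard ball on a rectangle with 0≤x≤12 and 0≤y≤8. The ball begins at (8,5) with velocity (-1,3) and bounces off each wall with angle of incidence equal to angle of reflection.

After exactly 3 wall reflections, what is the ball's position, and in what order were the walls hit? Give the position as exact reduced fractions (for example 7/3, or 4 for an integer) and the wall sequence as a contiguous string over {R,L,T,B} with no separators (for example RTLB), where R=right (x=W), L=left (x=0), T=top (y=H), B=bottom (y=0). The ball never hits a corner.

Final position: (5/3,8)
Wall sequence: TBT

1. t=1 → T at (7,8); v=(-1,-3)
2. t=8/3 → B at (13/3,0); v=(-1,3)
3. t=8/3 → T at (5/3,8); v=(-1,-3)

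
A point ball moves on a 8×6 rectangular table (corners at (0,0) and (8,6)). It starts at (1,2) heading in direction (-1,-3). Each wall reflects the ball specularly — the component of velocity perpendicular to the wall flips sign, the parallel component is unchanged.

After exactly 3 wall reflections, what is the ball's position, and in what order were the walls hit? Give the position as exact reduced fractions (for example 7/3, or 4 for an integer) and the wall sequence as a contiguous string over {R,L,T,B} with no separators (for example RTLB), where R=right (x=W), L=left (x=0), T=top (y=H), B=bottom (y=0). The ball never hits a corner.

Final position: (5/3,6)
Wall sequence: BLT

1. t=2/3 → B at (1/3,0); v=(-1,3)
2. t=1/3 → L at (0,1); v=(1,3)
3. t=5/3 → T at (5/3,6); v=(1,-3)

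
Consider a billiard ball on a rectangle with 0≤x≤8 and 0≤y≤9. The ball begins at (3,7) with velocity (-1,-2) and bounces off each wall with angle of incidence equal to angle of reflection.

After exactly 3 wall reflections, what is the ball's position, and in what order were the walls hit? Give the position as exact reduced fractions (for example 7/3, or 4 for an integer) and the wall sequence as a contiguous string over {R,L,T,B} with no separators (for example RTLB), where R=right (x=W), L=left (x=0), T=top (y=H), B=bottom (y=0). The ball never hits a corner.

1. t=3 → L at (0,1); v=(1,-2)
2. t=1/2 → B at (1/2,0); v=(1,2)
3. t=9/2 → T at (5,9); v=(1,-2)

Final position: (5,9)
Wall sequence: LBT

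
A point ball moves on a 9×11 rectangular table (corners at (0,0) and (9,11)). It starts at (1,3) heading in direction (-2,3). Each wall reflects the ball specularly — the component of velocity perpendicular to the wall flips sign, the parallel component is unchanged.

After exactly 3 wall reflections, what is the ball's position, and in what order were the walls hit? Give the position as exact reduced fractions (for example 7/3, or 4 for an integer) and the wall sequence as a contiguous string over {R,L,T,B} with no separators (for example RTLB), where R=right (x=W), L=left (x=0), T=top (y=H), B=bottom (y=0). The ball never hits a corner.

1. t=1/2 → L at (0,9/2); v=(2,3)
2. t=13/6 → T at (13/3,11); v=(2,-3)
3. t=7/3 → R at (9,4); v=(-2,-3)

Final position: (9,4)
Wall sequence: LTR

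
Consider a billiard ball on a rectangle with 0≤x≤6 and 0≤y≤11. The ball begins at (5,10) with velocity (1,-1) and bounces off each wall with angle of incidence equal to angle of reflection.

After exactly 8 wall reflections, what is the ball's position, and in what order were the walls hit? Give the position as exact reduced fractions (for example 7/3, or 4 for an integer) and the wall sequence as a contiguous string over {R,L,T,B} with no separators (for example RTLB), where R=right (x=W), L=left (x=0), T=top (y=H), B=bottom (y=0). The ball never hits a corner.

1. t=1 → R at (6,9); v=(-1,-1)
2. t=6 → L at (0,3); v=(1,-1)
3. t=3 → B at (3,0); v=(1,1)
4. t=3 → R at (6,3); v=(-1,1)
5. t=6 → L at (0,9); v=(1,1)
6. t=2 → T at (2,11); v=(1,-1)
7. t=4 → R at (6,7); v=(-1,-1)
8. t=6 → L at (0,1); v=(1,-1)

Final position: (0,1)
Wall sequence: RLBRLTRL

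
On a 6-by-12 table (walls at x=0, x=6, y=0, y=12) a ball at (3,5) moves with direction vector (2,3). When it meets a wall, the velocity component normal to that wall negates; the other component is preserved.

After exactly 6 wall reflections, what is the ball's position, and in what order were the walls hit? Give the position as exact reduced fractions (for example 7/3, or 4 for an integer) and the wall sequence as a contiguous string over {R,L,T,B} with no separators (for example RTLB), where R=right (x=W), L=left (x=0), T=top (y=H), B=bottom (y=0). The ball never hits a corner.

1. t=3/2 → R at (6,19/2); v=(-2,3)
2. t=5/6 → T at (13/3,12); v=(-2,-3)
3. t=13/6 → L at (0,11/2); v=(2,-3)
4. t=11/6 → B at (11/3,0); v=(2,3)
5. t=7/6 → R at (6,7/2); v=(-2,3)
6. t=17/6 → T at (1/3,12); v=(-2,-3)

Final position: (1/3,12)
Wall sequence: RTLBRT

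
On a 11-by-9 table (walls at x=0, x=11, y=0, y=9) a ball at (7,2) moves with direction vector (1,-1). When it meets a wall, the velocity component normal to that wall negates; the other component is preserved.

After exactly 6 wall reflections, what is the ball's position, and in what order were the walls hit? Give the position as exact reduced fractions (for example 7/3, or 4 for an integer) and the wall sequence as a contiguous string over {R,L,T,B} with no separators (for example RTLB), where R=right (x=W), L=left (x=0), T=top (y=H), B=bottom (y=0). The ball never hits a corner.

1. t=2 → B at (9,0); v=(1,1)
2. t=2 → R at (11,2); v=(-1,1)
3. t=7 → T at (4,9); v=(-1,-1)
4. t=4 → L at (0,5); v=(1,-1)
5. t=5 → B at (5,0); v=(1,1)
6. t=6 → R at (11,6); v=(-1,1)

Final position: (11,6)
Wall sequence: BRTLBR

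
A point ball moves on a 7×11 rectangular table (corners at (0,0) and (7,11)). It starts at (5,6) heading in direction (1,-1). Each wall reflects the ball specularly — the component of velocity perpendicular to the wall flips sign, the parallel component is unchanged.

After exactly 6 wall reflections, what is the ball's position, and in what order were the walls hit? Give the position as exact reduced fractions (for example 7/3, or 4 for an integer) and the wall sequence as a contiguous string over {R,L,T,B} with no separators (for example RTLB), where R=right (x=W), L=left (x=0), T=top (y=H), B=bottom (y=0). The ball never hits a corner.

Final position: (0,5)
Wall sequence: RBLRTL

1. t=2 → R at (7,4); v=(-1,-1)
2. t=4 → B at (3,0); v=(-1,1)
3. t=3 → L at (0,3); v=(1,1)
4. t=7 → R at (7,10); v=(-1,1)
5. t=1 → T at (6,11); v=(-1,-1)
6. t=6 → L at (0,5); v=(1,-1)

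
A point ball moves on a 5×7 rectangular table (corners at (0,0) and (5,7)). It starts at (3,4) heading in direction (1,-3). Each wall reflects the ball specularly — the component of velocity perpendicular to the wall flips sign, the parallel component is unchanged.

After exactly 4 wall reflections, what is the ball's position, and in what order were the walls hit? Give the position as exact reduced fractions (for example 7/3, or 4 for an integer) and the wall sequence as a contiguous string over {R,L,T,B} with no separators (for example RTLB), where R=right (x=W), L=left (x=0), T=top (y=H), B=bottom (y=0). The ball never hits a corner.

1. t=4/3 → B at (13/3,0); v=(1,3)
2. t=2/3 → R at (5,2); v=(-1,3)
3. t=5/3 → T at (10/3,7); v=(-1,-3)
4. t=7/3 → B at (1,0); v=(-1,3)

Final position: (1,0)
Wall sequence: BRTB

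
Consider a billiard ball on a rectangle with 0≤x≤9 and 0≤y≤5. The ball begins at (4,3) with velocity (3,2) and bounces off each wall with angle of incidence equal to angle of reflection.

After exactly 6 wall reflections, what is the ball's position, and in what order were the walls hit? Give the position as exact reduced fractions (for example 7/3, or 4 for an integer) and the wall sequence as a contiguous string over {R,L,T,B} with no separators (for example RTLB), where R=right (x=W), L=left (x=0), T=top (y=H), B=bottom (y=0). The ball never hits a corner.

1. t=1 → T at (7,5); v=(3,-2)
2. t=2/3 → R at (9,11/3); v=(-3,-2)
3. t=11/6 → B at (7/2,0); v=(-3,2)
4. t=7/6 → L at (0,7/3); v=(3,2)
5. t=4/3 → T at (4,5); v=(3,-2)
6. t=5/3 → R at (9,5/3); v=(-3,-2)

Final position: (9,5/3)
Wall sequence: TRBLTR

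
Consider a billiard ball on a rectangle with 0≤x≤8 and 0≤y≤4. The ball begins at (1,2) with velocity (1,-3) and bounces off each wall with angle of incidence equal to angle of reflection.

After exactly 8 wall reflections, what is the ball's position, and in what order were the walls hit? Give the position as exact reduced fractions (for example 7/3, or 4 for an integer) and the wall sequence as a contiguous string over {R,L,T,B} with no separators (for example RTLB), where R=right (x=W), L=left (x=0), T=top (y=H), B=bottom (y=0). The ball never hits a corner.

1. t=2/3 → B at (5/3,0); v=(1,3)
2. t=4/3 → T at (3,4); v=(1,-3)
3. t=4/3 → B at (13/3,0); v=(1,3)
4. t=4/3 → T at (17/3,4); v=(1,-3)
5. t=4/3 → B at (7,0); v=(1,3)
6. t=1 → R at (8,3); v=(-1,3)
7. t=1/3 → T at (23/3,4); v=(-1,-3)
8. t=4/3 → B at (19/3,0); v=(-1,3)

Final position: (19/3,0)
Wall sequence: BTBTBRTB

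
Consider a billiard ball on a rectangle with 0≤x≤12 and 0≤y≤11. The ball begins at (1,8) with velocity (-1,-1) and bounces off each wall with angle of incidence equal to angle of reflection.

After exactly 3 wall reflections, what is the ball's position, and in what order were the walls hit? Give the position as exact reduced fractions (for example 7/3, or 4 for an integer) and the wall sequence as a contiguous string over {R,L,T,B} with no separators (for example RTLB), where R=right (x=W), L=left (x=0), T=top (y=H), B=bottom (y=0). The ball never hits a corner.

1. t=1 → L at (0,7); v=(1,-1)
2. t=7 → B at (7,0); v=(1,1)
3. t=5 → R at (12,5); v=(-1,1)

Final position: (12,5)
Wall sequence: LBR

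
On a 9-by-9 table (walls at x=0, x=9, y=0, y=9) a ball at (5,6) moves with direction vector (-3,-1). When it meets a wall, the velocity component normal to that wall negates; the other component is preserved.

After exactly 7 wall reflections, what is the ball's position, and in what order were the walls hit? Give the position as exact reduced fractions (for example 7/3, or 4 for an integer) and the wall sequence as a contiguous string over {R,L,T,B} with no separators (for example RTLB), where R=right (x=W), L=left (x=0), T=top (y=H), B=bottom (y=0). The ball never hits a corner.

Final position: (4,9)
Wall sequence: LRBLRLT

1. t=5/3 → L at (0,13/3); v=(3,-1)
2. t=3 → R at (9,4/3); v=(-3,-1)
3. t=4/3 → B at (5,0); v=(-3,1)
4. t=5/3 → L at (0,5/3); v=(3,1)
5. t=3 → R at (9,14/3); v=(-3,1)
6. t=3 → L at (0,23/3); v=(3,1)
7. t=4/3 → T at (4,9); v=(3,-1)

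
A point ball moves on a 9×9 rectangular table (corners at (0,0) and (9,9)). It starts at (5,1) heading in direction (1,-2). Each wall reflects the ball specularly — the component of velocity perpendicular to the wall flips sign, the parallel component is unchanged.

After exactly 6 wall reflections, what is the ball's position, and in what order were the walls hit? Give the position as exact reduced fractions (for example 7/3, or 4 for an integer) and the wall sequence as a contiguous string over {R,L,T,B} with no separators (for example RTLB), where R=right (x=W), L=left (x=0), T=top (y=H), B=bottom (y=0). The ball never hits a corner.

1. t=1/2 → B at (11/2,0); v=(1,2)
2. t=7/2 → R at (9,7); v=(-1,2)
3. t=1 → T at (8,9); v=(-1,-2)
4. t=9/2 → B at (7/2,0); v=(-1,2)
5. t=7/2 → L at (0,7); v=(1,2)
6. t=1 → T at (1,9); v=(1,-2)

Final position: (1,9)
Wall sequence: BRTBLT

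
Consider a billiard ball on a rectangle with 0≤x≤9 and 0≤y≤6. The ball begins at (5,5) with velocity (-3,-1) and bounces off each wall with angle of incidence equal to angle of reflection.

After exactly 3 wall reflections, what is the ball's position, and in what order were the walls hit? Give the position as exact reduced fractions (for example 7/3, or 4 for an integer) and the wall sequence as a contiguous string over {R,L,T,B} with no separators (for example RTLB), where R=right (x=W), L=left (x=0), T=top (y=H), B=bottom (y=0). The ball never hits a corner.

Final position: (8,0)
Wall sequence: LRB

1. t=5/3 → L at (0,10/3); v=(3,-1)
2. t=3 → R at (9,1/3); v=(-3,-1)
3. t=1/3 → B at (8,0); v=(-3,1)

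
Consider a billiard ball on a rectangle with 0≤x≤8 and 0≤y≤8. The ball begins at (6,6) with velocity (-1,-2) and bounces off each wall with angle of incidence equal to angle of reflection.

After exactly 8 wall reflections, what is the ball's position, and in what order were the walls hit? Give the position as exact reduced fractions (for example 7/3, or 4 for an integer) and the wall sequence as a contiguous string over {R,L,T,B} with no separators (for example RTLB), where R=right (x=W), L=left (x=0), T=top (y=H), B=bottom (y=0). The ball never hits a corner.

Final position: (0,6)
Wall sequence: BLTBRTBL

1. t=3 → B at (3,0); v=(-1,2)
2. t=3 → L at (0,6); v=(1,2)
3. t=1 → T at (1,8); v=(1,-2)
4. t=4 → B at (5,0); v=(1,2)
5. t=3 → R at (8,6); v=(-1,2)
6. t=1 → T at (7,8); v=(-1,-2)
7. t=4 → B at (3,0); v=(-1,2)
8. t=3 → L at (0,6); v=(1,2)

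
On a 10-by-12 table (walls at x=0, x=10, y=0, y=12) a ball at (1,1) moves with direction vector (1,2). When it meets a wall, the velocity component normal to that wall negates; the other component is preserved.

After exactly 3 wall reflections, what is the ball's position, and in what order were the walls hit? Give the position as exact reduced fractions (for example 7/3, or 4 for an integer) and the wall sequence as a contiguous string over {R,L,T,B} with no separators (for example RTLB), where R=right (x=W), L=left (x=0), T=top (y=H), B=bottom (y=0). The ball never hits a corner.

Final position: (15/2,0)
Wall sequence: TRB

1. t=11/2 → T at (13/2,12); v=(1,-2)
2. t=7/2 → R at (10,5); v=(-1,-2)
3. t=5/2 → B at (15/2,0); v=(-1,2)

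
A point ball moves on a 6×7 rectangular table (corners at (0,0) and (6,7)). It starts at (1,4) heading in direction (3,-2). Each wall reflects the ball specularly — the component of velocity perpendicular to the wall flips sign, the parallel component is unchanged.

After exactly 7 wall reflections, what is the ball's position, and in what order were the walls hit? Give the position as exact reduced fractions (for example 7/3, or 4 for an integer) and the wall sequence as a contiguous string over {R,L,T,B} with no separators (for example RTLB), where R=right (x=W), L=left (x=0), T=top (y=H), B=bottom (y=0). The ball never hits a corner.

Final position: (4,0)
Wall sequence: RBLTRLB

1. t=5/3 → R at (6,2/3); v=(-3,-2)
2. t=1/3 → B at (5,0); v=(-3,2)
3. t=5/3 → L at (0,10/3); v=(3,2)
4. t=11/6 → T at (11/2,7); v=(3,-2)
5. t=1/6 → R at (6,20/3); v=(-3,-2)
6. t=2 → L at (0,8/3); v=(3,-2)
7. t=4/3 → B at (4,0); v=(3,2)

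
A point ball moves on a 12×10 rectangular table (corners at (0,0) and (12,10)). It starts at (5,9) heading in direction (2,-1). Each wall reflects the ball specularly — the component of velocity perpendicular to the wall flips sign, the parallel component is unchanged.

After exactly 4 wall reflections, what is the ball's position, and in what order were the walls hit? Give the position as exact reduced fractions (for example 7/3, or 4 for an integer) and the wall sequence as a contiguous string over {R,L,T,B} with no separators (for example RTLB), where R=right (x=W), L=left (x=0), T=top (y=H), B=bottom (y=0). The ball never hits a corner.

Final position: (12,13/2)
Wall sequence: RBLR

1. t=7/2 → R at (12,11/2); v=(-2,-1)
2. t=11/2 → B at (1,0); v=(-2,1)
3. t=1/2 → L at (0,1/2); v=(2,1)
4. t=6 → R at (12,13/2); v=(-2,1)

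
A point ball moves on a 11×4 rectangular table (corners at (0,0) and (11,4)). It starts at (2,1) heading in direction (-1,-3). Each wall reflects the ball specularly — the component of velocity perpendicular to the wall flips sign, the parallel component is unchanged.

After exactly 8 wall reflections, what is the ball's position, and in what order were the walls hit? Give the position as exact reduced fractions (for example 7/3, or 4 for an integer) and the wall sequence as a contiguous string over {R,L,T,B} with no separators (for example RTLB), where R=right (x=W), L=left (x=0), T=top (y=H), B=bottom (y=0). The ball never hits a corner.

Final position: (19/3,0)
Wall sequence: BTLBTBTB

1. t=1/3 → B at (5/3,0); v=(-1,3)
2. t=4/3 → T at (1/3,4); v=(-1,-3)
3. t=1/3 → L at (0,3); v=(1,-3)
4. t=1 → B at (1,0); v=(1,3)
5. t=4/3 → T at (7/3,4); v=(1,-3)
6. t=4/3 → B at (11/3,0); v=(1,3)
7. t=4/3 → T at (5,4); v=(1,-3)
8. t=4/3 → B at (19/3,0); v=(1,3)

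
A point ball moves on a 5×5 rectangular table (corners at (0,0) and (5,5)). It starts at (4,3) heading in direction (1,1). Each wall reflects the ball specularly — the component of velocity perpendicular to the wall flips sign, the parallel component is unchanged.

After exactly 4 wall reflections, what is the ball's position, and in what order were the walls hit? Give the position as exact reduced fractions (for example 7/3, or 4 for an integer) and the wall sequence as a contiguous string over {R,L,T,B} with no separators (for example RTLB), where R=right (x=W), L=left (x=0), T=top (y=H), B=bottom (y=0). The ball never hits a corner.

1. t=1 → R at (5,4); v=(-1,1)
2. t=1 → T at (4,5); v=(-1,-1)
3. t=4 → L at (0,1); v=(1,-1)
4. t=1 → B at (1,0); v=(1,1)

Final position: (1,0)
Wall sequence: RTLB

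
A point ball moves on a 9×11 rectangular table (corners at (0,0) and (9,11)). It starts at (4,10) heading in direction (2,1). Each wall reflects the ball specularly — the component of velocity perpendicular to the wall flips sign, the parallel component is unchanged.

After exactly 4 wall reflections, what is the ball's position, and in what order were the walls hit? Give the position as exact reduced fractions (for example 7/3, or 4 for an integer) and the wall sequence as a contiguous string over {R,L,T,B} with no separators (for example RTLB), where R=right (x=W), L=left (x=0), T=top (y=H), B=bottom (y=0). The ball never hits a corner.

Final position: (9,1/2)
Wall sequence: TRLR

1. t=1 → T at (6,11); v=(2,-1)
2. t=3/2 → R at (9,19/2); v=(-2,-1)
3. t=9/2 → L at (0,5); v=(2,-1)
4. t=9/2 → R at (9,1/2); v=(-2,-1)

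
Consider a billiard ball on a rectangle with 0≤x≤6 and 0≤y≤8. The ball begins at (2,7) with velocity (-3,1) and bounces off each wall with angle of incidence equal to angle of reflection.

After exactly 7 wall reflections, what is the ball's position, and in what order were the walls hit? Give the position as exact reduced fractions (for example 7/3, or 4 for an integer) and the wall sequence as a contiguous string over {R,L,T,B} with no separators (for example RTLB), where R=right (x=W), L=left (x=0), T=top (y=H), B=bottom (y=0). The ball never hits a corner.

Final position: (1,0)
Wall sequence: LTRLRLB

1. t=2/3 → L at (0,23/3); v=(3,1)
2. t=1/3 → T at (1,8); v=(3,-1)
3. t=5/3 → R at (6,19/3); v=(-3,-1)
4. t=2 → L at (0,13/3); v=(3,-1)
5. t=2 → R at (6,7/3); v=(-3,-1)
6. t=2 → L at (0,1/3); v=(3,-1)
7. t=1/3 → B at (1,0); v=(3,1)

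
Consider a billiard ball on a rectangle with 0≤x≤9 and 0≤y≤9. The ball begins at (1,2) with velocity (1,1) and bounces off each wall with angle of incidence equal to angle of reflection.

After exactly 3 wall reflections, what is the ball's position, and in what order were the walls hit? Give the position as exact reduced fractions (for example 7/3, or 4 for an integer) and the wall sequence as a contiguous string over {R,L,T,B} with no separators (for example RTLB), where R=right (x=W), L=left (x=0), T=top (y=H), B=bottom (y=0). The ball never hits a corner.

1. t=7 → T at (8,9); v=(1,-1)
2. t=1 → R at (9,8); v=(-1,-1)
3. t=8 → B at (1,0); v=(-1,1)

Final position: (1,0)
Wall sequence: TRB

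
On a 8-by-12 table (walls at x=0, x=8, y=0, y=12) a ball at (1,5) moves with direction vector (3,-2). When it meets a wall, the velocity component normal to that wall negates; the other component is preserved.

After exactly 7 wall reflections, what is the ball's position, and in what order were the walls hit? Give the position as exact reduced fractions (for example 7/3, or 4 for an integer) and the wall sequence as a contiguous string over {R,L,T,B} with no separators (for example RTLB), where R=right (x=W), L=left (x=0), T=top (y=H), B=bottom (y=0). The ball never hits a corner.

Final position: (8,3)
Wall sequence: RBLRTLR

1. t=7/3 → R at (8,1/3); v=(-3,-2)
2. t=1/6 → B at (15/2,0); v=(-3,2)
3. t=5/2 → L at (0,5); v=(3,2)
4. t=8/3 → R at (8,31/3); v=(-3,2)
5. t=5/6 → T at (11/2,12); v=(-3,-2)
6. t=11/6 → L at (0,25/3); v=(3,-2)
7. t=8/3 → R at (8,3); v=(-3,-2)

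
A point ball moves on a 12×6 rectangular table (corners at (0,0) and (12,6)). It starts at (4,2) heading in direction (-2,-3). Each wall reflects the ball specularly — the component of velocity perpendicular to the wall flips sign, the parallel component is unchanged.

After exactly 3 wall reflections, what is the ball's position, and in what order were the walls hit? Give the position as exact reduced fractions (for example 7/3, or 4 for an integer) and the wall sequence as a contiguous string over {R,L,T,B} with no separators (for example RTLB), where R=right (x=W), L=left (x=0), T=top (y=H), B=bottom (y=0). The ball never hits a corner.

1. t=2/3 → B at (8/3,0); v=(-2,3)
2. t=4/3 → L at (0,4); v=(2,3)
3. t=2/3 → T at (4/3,6); v=(2,-3)

Final position: (4/3,6)
Wall sequence: BLT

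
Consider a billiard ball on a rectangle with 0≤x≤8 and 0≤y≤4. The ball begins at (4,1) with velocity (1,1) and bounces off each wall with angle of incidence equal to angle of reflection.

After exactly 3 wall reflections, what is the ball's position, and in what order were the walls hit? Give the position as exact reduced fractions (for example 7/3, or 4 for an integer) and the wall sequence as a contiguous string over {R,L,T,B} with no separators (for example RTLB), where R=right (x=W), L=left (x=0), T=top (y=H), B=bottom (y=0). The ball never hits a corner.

1. t=3 → T at (7,4); v=(1,-1)
2. t=1 → R at (8,3); v=(-1,-1)
3. t=3 → B at (5,0); v=(-1,1)

Final position: (5,0)
Wall sequence: TRB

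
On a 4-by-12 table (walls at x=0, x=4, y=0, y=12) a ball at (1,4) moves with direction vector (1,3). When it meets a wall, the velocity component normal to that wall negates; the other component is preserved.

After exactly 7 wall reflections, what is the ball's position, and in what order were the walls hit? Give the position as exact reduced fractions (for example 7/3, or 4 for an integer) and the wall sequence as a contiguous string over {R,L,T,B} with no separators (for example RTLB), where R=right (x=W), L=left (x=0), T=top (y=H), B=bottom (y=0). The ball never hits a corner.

1. t=8/3 → T at (11/3,12); v=(1,-3)
2. t=1/3 → R at (4,11); v=(-1,-3)
3. t=11/3 → B at (1/3,0); v=(-1,3)
4. t=1/3 → L at (0,1); v=(1,3)
5. t=11/3 → T at (11/3,12); v=(1,-3)
6. t=1/3 → R at (4,11); v=(-1,-3)
7. t=11/3 → B at (1/3,0); v=(-1,3)

Final position: (1/3,0)
Wall sequence: TRBLTRB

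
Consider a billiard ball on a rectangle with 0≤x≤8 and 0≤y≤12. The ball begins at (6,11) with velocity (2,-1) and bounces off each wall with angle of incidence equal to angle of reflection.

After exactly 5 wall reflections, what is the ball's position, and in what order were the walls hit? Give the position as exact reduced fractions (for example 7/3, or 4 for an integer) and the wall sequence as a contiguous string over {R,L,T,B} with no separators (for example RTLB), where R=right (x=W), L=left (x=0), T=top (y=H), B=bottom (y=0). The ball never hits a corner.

1. t=1 → R at (8,10); v=(-2,-1)
2. t=4 → L at (0,6); v=(2,-1)
3. t=4 → R at (8,2); v=(-2,-1)
4. t=2 → B at (4,0); v=(-2,1)
5. t=2 → L at (0,2); v=(2,1)

Final position: (0,2)
Wall sequence: RLRBL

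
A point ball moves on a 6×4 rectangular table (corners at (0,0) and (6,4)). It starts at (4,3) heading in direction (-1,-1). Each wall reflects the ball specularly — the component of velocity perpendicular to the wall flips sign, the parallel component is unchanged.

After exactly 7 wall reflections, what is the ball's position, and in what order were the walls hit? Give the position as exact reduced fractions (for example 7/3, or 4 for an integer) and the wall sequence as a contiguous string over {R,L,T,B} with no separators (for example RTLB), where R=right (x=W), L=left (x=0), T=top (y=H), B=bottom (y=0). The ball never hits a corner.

Final position: (0,3)
Wall sequence: BLTRBTL

1. t=3 → B at (1,0); v=(-1,1)
2. t=1 → L at (0,1); v=(1,1)
3. t=3 → T at (3,4); v=(1,-1)
4. t=3 → R at (6,1); v=(-1,-1)
5. t=1 → B at (5,0); v=(-1,1)
6. t=4 → T at (1,4); v=(-1,-1)
7. t=1 → L at (0,3); v=(1,-1)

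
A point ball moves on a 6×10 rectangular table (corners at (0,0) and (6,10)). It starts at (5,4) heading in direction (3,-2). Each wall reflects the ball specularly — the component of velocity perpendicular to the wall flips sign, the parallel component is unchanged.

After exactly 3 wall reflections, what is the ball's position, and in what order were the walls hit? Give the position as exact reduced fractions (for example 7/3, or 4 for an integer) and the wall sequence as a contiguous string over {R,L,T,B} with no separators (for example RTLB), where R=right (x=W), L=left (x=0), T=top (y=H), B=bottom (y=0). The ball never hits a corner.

Final position: (0,2/3)
Wall sequence: RBL

1. t=1/3 → R at (6,10/3); v=(-3,-2)
2. t=5/3 → B at (1,0); v=(-3,2)
3. t=1/3 → L at (0,2/3); v=(3,2)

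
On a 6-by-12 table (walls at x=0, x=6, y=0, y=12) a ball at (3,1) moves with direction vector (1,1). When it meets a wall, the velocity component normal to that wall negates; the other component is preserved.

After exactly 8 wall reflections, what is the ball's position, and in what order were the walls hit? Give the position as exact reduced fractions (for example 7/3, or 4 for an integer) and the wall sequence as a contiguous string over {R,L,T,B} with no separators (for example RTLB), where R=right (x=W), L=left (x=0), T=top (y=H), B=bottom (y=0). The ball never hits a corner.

Final position: (0,10)
Wall sequence: RLTRLBRL

1. t=3 → R at (6,4); v=(-1,1)
2. t=6 → L at (0,10); v=(1,1)
3. t=2 → T at (2,12); v=(1,-1)
4. t=4 → R at (6,8); v=(-1,-1)
5. t=6 → L at (0,2); v=(1,-1)
6. t=2 → B at (2,0); v=(1,1)
7. t=4 → R at (6,4); v=(-1,1)
8. t=6 → L at (0,10); v=(1,1)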